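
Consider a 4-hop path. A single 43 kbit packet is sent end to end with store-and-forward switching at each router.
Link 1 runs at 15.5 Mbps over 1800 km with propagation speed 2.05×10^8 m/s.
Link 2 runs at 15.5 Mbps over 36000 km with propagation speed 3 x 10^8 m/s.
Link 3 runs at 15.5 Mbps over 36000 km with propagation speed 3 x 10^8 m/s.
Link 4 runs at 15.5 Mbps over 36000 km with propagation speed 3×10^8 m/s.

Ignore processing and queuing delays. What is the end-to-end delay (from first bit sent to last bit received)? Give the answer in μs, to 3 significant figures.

L = 43000 bits.
Transmission delay per hop = L/R = 43000/15500000 = 2774.19 μs; 4 hops → 11096.8 μs.
Propagation delays (d/s per hop): 8780.49, 120000, 120000, 120000 μs; sum = 368780 μs.
End-to-end = 380000 μs.

380000 μs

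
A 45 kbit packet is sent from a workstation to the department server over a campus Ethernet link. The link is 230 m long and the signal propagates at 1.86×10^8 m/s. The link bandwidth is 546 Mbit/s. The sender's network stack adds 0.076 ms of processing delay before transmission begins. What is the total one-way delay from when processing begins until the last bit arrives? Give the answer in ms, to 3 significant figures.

0.160 ms

L = 45000 bits.
Transmission delay = L/R = 45000 / 546000000 = 0.0824176 ms.
Propagation delay = d/s = 230 m / 186000000 m/s = 0.00123656 ms.
Plus processing delay 0.076 ms = 0.076 ms.
Total = 0.160 ms.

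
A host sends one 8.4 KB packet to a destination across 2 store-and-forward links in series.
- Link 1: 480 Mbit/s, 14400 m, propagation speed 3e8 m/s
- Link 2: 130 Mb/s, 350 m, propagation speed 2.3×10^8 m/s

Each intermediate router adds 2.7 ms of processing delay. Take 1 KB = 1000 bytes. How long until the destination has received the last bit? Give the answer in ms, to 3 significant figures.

L = 67200 bits.
Transmission delays (L/R per hop): 0.14, 0.516923 ms; sum = 0.656923 ms.
Propagation delays (d/s per hop): 0.048, 0.00152174 ms; sum = 0.0495217 ms.
Processing at 1 router(s): 1 × 2.7 ms = 2.7 ms.
End-to-end = 3.41 ms.

3.41 ms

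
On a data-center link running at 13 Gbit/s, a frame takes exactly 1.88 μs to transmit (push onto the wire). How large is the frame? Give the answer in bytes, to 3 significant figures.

3060 bytes

L = R × t_tx = 13000000000 b/s × 1.88e-06 s = 24440 bits.
In bytes: 24440 / 8 = 3060 bytes.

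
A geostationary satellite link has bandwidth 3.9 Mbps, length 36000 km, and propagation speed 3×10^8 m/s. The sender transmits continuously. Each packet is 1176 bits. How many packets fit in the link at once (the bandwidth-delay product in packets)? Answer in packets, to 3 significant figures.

Propagation delay = 36000000 / 300000000 = 0.12 s.
BDP = R × t_prop = 3900000 × 0.12 = 468000 bits.
In packets of 1176 bits: 398 packets.

398 packets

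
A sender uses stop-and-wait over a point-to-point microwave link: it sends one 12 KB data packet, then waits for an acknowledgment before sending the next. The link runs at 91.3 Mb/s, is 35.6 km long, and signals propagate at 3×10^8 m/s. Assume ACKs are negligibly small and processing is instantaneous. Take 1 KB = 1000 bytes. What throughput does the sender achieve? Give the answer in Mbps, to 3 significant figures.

t_tx = L/R = 96000/91300000 = 0.00105148 s.
t_prop = 35600/300000000 = 0.000118667 s; RTT = 0.000237333 s.
Cycle = t_tx + RTT = 0.00128881 s.
Throughput = L / cycle = 96000 / 0.00128881 = 74.5 Mbps.

74.5 Mbps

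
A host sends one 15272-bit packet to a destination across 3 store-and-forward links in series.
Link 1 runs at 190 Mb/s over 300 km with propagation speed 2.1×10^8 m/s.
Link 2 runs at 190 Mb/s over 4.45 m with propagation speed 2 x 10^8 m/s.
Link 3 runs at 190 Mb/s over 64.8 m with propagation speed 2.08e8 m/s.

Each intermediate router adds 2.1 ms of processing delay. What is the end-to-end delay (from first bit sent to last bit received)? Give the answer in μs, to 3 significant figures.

Transmission delay per hop = L/R = 15272/190000000 = 80.3789 μs; 3 hops → 241.137 μs.
Propagation delays (d/s per hop): 1428.57, 0.02225, 0.311538 μs; sum = 1428.91 μs.
Processing at 2 router(s): 2 × 2.1 ms = 4200 μs.
End-to-end = 5870 μs.

5870 μs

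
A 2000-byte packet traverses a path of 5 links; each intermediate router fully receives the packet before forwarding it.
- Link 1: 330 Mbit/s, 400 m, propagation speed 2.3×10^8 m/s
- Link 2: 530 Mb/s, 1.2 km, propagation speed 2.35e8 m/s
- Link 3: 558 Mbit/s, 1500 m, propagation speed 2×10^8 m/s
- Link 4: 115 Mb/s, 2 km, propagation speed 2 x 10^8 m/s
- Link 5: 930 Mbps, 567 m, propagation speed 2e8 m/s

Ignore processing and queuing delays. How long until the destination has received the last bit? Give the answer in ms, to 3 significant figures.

L = 2000 × 8 = 16000 bits.
Transmission delays (L/R per hop): 0.0484848, 0.0301887, 0.0286738, 0.13913, 0.0172043 ms; sum = 0.263682 ms.
Propagation delays (d/s per hop): 0.00173913, 0.00510638, 0.0075, 0.01, 0.002835 ms; sum = 0.0271805 ms.
End-to-end = 0.291 ms.

0.291 ms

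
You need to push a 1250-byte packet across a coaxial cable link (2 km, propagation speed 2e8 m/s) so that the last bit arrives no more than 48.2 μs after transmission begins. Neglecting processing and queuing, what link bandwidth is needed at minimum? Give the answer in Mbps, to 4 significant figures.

L = 10000 bits.
Propagation delay = 2000 / 200000000 = 10 μs.
Transmission budget = 48.2 − 10 = 38.2 μs.
R ≥ L / t_tx = 10000 bits / 3.82e-05 s = 261.8 Mbps.

261.8 Mbps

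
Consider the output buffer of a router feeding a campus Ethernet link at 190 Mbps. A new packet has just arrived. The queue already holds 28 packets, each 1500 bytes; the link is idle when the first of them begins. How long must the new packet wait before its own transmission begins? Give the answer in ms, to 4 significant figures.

1.768 ms

Each queued packet: L/R = 12000/190000000 = 0.0631579 ms.
28 queued → 1.76842 ms.
Queuing delay = 1.768 ms.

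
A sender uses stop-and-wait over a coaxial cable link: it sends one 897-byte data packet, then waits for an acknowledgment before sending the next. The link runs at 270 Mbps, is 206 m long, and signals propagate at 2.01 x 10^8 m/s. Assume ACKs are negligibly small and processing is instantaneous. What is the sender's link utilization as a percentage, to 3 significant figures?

92.8 %

t_tx = L/R = 7176/270000000 = 2.65778e-05 s.
t_prop = 206/2.01e+08 = 1.02488e-06 s; RTT = 2.04975e-06 s.
Cycle = t_tx + RTT = 2.86275e-05 s.
Utilization = t_tx / cycle = 2.65778e-05/2.86275e-05 = 92.8 %.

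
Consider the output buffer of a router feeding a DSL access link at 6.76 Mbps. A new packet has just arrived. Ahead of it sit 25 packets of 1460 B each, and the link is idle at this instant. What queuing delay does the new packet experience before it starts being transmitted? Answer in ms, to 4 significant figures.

43.20 ms

Each queued packet: L/R = 11680/6760000 = 1.72781 ms.
25 queued → 43.1953 ms.
Queuing delay = 43.20 ms.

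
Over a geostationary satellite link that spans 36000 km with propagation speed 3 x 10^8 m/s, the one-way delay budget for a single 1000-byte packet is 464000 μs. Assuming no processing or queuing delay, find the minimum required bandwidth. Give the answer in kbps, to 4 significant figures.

L = 8000 bits.
Propagation delay = 36000000 / 300000000 = 120000 μs.
Transmission budget = 464000 − 120000 = 344000 μs.
R ≥ L / t_tx = 8000 bits / 0.344 s = 23.26 kbps.

23.26 kbps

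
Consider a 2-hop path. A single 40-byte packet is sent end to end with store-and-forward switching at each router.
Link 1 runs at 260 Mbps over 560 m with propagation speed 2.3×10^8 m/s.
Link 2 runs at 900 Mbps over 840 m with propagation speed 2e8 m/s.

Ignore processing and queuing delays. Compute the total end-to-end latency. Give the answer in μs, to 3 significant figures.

8.22 μs

L = 40 × 8 = 320 bits.
Transmission delays (L/R per hop): 1.23077, 0.355556 μs; sum = 1.58632 μs.
Propagation delays (d/s per hop): 2.43478, 4.2 μs; sum = 6.63478 μs.
End-to-end = 8.22 μs.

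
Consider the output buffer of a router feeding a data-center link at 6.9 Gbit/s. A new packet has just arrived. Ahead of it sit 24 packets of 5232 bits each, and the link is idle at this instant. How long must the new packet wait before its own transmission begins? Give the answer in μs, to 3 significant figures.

Each queued packet: L/R = 5232/6900000000 = 0.758261 μs.
24 queued → 18.1983 μs.
Queuing delay = 18.2 μs.

18.2 μs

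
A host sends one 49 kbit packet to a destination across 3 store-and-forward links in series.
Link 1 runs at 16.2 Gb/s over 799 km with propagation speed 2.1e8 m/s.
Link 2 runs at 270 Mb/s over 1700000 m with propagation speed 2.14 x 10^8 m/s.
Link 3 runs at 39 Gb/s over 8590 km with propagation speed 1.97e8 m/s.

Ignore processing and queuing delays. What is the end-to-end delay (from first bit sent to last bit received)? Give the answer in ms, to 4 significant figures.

55.54 ms

L = 49000 bits.
Transmission delays (L/R per hop): 0.00302469, 0.181481, 0.00125641 ms; sum = 0.185763 ms.
Propagation delays (d/s per hop): 3.80476, 7.94393, 43.6041 ms; sum = 55.3527 ms.
End-to-end = 55.54 ms.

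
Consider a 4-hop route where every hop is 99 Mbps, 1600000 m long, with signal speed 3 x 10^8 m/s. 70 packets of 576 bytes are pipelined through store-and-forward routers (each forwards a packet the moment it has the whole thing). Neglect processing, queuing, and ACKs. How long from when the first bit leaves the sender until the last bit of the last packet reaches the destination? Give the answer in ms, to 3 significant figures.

Per-hop transmission t_tx = L/R = 4608/99000000 = 0.0465455 ms.
Per-hop propagation t_prop = 1600000/300000000 = 5.33333 ms.
Pipeline fill: first packet needs 4·t_tx to clear all hops; remaining 69 packets each add one t_tx.
Total = (4+70-1)·t_tx + 4·t_prop = 73·0.0465455 + 4·5.33333 = 24.7 ms.

24.7 ms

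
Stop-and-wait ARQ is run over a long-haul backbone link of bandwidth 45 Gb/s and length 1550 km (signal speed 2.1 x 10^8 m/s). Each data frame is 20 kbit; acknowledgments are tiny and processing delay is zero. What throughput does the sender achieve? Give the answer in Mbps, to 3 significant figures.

1.35 Mbps

t_tx = L/R = 20000/45000000000 = 4.44444e-07 s.
t_prop = 1550000/210000000 = 0.00738095 s; RTT = 0.0147619 s.
Cycle = t_tx + RTT = 0.0147623 s.
Throughput = L / cycle = 20000 / 0.0147623 = 1.35 Mbps.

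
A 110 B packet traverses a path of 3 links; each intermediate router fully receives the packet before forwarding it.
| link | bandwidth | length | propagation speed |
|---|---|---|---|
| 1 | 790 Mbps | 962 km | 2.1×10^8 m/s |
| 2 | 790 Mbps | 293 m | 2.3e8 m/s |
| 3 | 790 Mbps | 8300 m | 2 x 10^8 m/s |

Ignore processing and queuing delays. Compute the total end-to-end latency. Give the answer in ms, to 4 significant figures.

4.627 ms

L = 110 × 8 = 880 bits.
Transmission delay per hop = L/R = 880/790000000 = 0.00111392 ms; 3 hops → 0.00334177 ms.
Propagation delays (d/s per hop): 4.58095, 0.00127391, 0.0415 ms; sum = 4.62373 ms.
End-to-end = 4.627 ms.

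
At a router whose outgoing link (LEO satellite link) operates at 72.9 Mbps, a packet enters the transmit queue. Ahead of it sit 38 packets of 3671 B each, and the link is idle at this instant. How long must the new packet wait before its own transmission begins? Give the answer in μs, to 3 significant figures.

15300 μs

Each queued packet: L/R = 29368/72900000 = 402.853 μs.
38 queued → 15308.4 μs.
Queuing delay = 15300 μs.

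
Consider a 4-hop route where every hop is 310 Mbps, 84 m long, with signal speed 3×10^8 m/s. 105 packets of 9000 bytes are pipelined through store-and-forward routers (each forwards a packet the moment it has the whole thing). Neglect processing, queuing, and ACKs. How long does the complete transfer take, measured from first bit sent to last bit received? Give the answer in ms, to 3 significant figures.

25.1 ms

Per-hop transmission t_tx = L/R = 72000/310000000 = 0.232258 ms.
Per-hop propagation t_prop = 84/300000000 = 0.00028 ms.
Pipeline fill: first packet needs 4·t_tx to clear all hops; remaining 104 packets each add one t_tx.
Total = (4+105-1)·t_tx + 4·t_prop = 108·0.232258 + 4·0.00028 = 25.1 ms.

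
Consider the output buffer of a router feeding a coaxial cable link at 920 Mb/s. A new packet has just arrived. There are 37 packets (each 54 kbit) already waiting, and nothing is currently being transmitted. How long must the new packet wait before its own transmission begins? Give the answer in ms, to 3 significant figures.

2.17 ms

Each queued packet: L/R = 54000/920000000 = 0.0586957 ms.
37 queued → 2.17174 ms.
Queuing delay = 2.17 ms.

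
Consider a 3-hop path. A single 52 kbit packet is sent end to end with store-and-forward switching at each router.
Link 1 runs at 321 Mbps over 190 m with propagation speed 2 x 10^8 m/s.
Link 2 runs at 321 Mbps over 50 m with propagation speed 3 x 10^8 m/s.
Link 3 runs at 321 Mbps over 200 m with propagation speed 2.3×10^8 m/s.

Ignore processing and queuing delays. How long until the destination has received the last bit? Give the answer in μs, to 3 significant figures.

488 μs

L = 52000 bits.
Transmission delay per hop = L/R = 52000/321000000 = 161.994 μs; 3 hops → 485.981 μs.
Propagation delays (d/s per hop): 0.95, 0.166667, 0.869565 μs; sum = 1.98623 μs.
End-to-end = 488 μs.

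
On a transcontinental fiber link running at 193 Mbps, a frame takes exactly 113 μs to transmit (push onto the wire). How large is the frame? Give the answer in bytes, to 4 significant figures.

2726 bytes

L = R × t_tx = 193000000 b/s × 0.000113 s = 21809 bits.
In bytes: 21809 / 8 = 2726 bytes.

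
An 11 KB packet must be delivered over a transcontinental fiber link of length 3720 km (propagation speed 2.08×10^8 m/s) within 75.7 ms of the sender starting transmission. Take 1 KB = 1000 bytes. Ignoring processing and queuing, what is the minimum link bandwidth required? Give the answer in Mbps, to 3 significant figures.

L = 88000 bits.
Propagation delay = 3720000 / 208000000 = 17.8846 ms.
Transmission budget = 75.7 − 17.8846 = 57.8154 ms.
R ≥ L / t_tx = 88000 bits / 0.0578154 s = 1.52 Mbps.

1.52 Mbps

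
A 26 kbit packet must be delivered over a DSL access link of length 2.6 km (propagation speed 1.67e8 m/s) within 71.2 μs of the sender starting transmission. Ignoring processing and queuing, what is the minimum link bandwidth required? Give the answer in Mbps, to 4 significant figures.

Propagation delay = 2600 / 167000000 = 15.5689 μs.
Transmission budget = 71.2 − 15.5689 = 55.6311 μs.
R ≥ L / t_tx = 26000 bits / 5.56311e-05 s = 467.4 Mbps.

467.4 Mbps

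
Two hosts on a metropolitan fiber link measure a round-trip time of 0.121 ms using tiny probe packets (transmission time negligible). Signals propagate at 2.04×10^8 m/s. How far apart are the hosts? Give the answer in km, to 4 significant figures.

One-way propagation = RTT/2 = 0.0605 ms.
d = s × t = 204000000 × 6.05e-05 = 12.34 km.

12.34 km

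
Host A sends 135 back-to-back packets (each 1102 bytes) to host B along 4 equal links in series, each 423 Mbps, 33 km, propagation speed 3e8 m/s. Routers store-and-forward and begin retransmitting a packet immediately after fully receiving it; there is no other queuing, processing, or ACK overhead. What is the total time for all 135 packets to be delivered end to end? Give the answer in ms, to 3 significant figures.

3.32 ms

Per-hop transmission t_tx = L/R = 8816/423000000 = 0.0208416 ms.
Per-hop propagation t_prop = 33000/300000000 = 0.11 ms.
Pipeline fill: first packet needs 4·t_tx to clear all hops; remaining 134 packets each add one t_tx.
Total = (4+135-1)·t_tx + 4·t_prop = 138·0.0208416 + 4·0.11 = 3.32 ms.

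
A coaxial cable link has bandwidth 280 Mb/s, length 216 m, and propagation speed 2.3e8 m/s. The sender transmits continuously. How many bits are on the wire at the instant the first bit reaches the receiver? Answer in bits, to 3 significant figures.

Propagation delay = 216 / 2.3e+08 = 9.3913e-07 s.
BDP = R × t_prop = 280000000 × 9.3913e-07 = 262.957 bits.

263 bits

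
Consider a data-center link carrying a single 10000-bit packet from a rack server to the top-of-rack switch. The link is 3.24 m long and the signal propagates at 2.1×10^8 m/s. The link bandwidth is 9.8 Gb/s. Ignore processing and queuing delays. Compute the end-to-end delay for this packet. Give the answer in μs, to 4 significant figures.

1.036 μs

Transmission delay = L/R = 10000 / 9800000000 = 1.02041 μs.
Propagation delay = d/s = 3.24 m / 210000000 m/s = 0.0154286 μs.
Total = 1.036 μs.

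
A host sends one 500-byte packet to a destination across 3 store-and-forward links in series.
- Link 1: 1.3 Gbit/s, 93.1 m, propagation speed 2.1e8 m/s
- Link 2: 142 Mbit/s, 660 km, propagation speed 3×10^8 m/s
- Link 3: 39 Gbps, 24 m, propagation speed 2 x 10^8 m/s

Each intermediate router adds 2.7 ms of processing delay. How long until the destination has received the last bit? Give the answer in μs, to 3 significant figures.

7630 μs

L = 500 × 8 = 4000 bits.
Transmission delays (L/R per hop): 3.07692, 28.169, 0.102564 μs; sum = 31.3485 μs.
Propagation delays (d/s per hop): 0.443333, 2200, 0.12 μs; sum = 2200.56 μs.
Processing at 2 router(s): 2 × 2.7 ms = 5400 μs.
End-to-end = 7630 μs.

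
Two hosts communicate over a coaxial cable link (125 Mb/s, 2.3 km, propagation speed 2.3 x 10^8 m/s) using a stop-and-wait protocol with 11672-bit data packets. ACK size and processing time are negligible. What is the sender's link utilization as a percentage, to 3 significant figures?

t_tx = L/R = 11672/125000000 = 9.3376e-05 s.
t_prop = 2300/2.3e+08 = 1e-05 s; RTT = 2e-05 s.
Cycle = t_tx + RTT = 0.000113376 s.
Utilization = t_tx / cycle = 9.3376e-05/0.000113376 = 82.4 %.

82.4 %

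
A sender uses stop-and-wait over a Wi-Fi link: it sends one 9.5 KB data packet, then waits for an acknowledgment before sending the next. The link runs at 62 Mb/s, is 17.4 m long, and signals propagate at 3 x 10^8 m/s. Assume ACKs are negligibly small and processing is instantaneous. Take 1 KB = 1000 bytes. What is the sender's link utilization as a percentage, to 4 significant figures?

t_tx = L/R = 76000/62000000 = 0.00122581 s.
t_prop = 17.4/300000000 = 5.8e-08 s; RTT = 1.16e-07 s.
Cycle = t_tx + RTT = 0.00122592 s.
Utilization = t_tx / cycle = 0.00122581/0.00122592 = 99.99 %.

99.99 %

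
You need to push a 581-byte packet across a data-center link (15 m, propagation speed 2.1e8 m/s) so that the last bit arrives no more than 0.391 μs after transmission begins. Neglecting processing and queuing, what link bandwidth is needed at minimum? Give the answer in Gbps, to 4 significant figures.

L = 4648 bits.
Propagation delay = 15 / 210000000 = 0.0714286 μs.
Transmission budget = 0.391 − 0.0714286 = 0.319571 μs.
R ≥ L / t_tx = 4648 bits / 3.19571e-07 s = 14.54 Gbps.

14.54 Gbps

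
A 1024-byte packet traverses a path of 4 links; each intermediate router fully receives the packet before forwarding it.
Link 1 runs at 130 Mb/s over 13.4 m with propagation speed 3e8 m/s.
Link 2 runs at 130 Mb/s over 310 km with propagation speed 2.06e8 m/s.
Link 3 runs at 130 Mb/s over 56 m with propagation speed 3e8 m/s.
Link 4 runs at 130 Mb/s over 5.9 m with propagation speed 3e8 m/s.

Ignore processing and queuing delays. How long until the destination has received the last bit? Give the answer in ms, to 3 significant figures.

1.76 ms

L = 1024 × 8 = 8192 bits.
Transmission delay per hop = L/R = 8192/130000000 = 0.0630154 ms; 4 hops → 0.252062 ms.
Propagation delays (d/s per hop): 4.46667e-05, 1.50485, 0.000186667, 1.96667e-05 ms; sum = 1.50511 ms.
End-to-end = 1.76 ms.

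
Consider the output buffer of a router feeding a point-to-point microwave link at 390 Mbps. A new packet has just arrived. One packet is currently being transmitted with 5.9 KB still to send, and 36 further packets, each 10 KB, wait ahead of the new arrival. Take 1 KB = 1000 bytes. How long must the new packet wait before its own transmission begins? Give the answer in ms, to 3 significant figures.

7.51 ms

Each queued packet: L/R = 80000/390000000 = 0.205128 ms.
36 queued → 7.38462 ms.
Plus remaining 47200 bits of current packet: 0.121026 ms.
Queuing delay = 7.51 ms.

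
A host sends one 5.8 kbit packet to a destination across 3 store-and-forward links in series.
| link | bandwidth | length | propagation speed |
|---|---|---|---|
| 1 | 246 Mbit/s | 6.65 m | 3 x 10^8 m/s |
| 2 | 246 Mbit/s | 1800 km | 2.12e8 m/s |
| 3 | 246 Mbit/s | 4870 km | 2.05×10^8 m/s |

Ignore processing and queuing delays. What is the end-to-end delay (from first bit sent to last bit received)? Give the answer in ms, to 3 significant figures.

32.3 ms

L = 5800 bits.
Transmission delay per hop = L/R = 5800/246000000 = 0.0235772 ms; 3 hops → 0.0707317 ms.
Propagation delays (d/s per hop): 2.21667e-05, 8.49057, 23.7561 ms; sum = 32.2467 ms.
End-to-end = 32.3 ms.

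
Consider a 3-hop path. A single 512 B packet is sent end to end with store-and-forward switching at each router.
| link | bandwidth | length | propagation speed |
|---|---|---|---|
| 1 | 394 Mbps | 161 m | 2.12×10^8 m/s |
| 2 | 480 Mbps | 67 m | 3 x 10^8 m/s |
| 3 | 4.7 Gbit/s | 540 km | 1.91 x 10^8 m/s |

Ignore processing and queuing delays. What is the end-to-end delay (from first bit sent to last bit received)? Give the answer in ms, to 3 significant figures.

2.85 ms

L = 512 × 8 = 4096 bits.
Transmission delays (L/R per hop): 0.0103959, 0.00853333, 0.000871489 ms; sum = 0.0198008 ms.
Propagation delays (d/s per hop): 0.000759434, 0.000223333, 2.82723 ms; sum = 2.82821 ms.
End-to-end = 2.85 ms.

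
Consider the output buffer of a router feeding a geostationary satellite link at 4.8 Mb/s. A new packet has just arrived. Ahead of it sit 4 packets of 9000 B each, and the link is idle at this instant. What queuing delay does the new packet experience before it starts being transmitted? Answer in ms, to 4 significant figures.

Each queued packet: L/R = 72000/4800000 = 15 ms.
4 queued → 60 ms.
Queuing delay = 60.00 ms.

60.00 ms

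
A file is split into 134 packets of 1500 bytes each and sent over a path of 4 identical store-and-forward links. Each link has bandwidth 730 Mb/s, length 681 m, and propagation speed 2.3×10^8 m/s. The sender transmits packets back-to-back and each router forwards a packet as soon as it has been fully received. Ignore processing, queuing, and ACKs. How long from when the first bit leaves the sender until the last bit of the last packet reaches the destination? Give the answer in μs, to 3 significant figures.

2260 μs

Per-hop transmission t_tx = L/R = 12000/730000000 = 16.4384 μs.
Per-hop propagation t_prop = 681/2.3e+08 = 2.96087 μs.
Pipeline fill: first packet needs 4·t_tx to clear all hops; remaining 133 packets each add one t_tx.
Total = (4+134-1)·t_tx + 4·t_prop = 137·16.4384 + 4·2.96087 = 2260 μs.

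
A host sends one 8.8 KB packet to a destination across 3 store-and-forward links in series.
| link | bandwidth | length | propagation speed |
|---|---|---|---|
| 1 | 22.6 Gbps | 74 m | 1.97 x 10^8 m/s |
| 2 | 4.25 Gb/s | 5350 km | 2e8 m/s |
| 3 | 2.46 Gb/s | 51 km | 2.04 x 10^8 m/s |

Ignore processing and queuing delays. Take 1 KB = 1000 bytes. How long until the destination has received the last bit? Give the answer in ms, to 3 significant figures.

L = 70400 bits.
Transmission delays (L/R per hop): 0.00311504, 0.0165647, 0.0286179 ms; sum = 0.0482976 ms.
Propagation delays (d/s per hop): 0.000375635, 26.75, 0.25 ms; sum = 27.0004 ms.
End-to-end = 27.0 ms.

27.0 ms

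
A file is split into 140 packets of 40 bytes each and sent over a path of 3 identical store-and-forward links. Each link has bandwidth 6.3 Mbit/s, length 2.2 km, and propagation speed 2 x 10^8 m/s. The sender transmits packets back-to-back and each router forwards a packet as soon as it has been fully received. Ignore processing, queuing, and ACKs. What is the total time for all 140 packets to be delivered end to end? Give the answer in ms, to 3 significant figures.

7.25 ms

Per-hop transmission t_tx = L/R = 320/6300000 = 0.0507937 ms.
Per-hop propagation t_prop = 2200/200000000 = 0.011 ms.
Pipeline fill: first packet needs 3·t_tx to clear all hops; remaining 139 packets each add one t_tx.
Total = (3+140-1)·t_tx + 3·t_prop = 142·0.0507937 + 3·0.011 = 7.25 ms.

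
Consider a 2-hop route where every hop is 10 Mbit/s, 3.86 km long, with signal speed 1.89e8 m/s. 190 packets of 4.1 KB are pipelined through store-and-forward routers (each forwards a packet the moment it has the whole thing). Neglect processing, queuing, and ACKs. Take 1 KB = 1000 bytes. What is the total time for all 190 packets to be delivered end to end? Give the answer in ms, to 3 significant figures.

627 ms

Per-hop transmission t_tx = L/R = 32800/10000000 = 3.28 ms.
Per-hop propagation t_prop = 3860/189000000 = 0.0204233 ms.
Pipeline fill: first packet needs 2·t_tx to clear all hops; remaining 189 packets each add one t_tx.
Total = (2+190-1)·t_tx + 2·t_prop = 191·3.28 + 2·0.0204233 = 627 ms.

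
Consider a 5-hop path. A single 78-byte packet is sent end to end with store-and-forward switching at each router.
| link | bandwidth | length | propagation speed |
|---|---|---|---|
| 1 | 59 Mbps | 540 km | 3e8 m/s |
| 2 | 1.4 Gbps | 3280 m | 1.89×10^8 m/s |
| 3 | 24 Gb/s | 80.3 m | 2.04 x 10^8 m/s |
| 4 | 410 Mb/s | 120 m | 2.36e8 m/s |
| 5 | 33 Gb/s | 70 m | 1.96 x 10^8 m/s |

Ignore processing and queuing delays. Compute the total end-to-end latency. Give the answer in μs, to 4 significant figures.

1831 μs

L = 78 × 8 = 624 bits.
Transmission delays (L/R per hop): 10.5763, 0.445714, 0.026, 1.52195, 0.0189091 μs; sum = 12.5888 μs.
Propagation delays (d/s per hop): 1800, 17.3545, 0.393627, 0.508475, 0.357143 μs; sum = 1818.61 μs.
End-to-end = 1831 μs.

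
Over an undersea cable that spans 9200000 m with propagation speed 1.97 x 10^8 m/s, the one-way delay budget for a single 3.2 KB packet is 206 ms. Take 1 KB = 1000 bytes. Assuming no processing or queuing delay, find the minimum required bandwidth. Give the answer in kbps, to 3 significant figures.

161 kbps

L = 25600 bits.
Propagation delay = 9200000 / 197000000 = 46.7005 ms.
Transmission budget = 206 − 46.7005 = 159.299 ms.
R ≥ L / t_tx = 25600 bits / 0.159299 s = 161 kbps.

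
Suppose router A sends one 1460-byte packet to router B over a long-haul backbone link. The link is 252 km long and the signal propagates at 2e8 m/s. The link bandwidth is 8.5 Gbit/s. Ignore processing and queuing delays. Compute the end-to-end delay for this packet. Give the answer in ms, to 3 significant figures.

L = 1460 × 8 = 11680 bits.
Transmission delay = L/R = 11680 / 8500000000 = 0.00137412 ms.
Propagation delay = d/s = 252000 m / 200000000 m/s = 1.26 ms.
Total = 1.26 ms.

1.26 ms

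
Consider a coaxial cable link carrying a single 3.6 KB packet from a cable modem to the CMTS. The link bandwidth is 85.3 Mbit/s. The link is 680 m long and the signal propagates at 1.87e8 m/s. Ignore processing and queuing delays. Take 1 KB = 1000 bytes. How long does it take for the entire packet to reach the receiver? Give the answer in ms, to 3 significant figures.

L = 28800 bits.
Transmission delay = L/R = 28800 / 85300000 = 0.337632 ms.
Propagation delay = d/s = 680 m / 187000000 m/s = 0.00363636 ms.
Total = 0.341 ms.

0.341 ms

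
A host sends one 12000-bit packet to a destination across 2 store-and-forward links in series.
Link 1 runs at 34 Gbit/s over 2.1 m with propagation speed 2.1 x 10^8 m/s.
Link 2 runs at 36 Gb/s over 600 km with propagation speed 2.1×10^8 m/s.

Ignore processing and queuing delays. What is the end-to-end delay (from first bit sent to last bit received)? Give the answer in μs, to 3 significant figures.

Transmission delays (L/R per hop): 0.352941, 0.333333 μs; sum = 0.686275 μs.
Propagation delays (d/s per hop): 0.01, 2857.14 μs; sum = 2857.15 μs.
End-to-end = 2860 μs.

2860 μs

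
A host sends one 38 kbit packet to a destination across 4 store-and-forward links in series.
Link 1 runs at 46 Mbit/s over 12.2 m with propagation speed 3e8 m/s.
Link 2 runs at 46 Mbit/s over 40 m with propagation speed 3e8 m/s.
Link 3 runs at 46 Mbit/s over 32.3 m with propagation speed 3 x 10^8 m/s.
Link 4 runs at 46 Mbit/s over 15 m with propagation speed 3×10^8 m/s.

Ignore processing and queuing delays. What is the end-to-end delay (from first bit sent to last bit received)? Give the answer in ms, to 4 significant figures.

L = 38000 bits.
Transmission delay per hop = L/R = 38000/46000000 = 0.826087 ms; 4 hops → 3.30435 ms.
Propagation delays (d/s per hop): 4.06667e-05, 0.000133333, 0.000107667, 5e-05 ms; sum = 0.000331667 ms.
End-to-end = 3.305 ms.

3.305 ms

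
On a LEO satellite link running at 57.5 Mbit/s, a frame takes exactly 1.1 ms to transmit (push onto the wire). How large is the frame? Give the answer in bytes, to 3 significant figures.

L = R × t_tx = 57500000 b/s × 0.0011 s = 63250 bits.
In bytes: 63250 / 8 = 7910 bytes.

7910 bytes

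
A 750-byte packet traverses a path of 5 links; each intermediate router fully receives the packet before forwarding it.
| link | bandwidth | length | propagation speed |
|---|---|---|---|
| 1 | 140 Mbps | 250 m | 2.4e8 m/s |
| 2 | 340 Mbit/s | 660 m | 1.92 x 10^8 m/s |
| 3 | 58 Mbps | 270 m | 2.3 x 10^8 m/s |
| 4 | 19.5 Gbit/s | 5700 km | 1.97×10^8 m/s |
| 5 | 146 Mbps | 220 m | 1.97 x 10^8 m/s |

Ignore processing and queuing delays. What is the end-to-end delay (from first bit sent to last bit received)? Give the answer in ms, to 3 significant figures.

29.1 ms

L = 750 × 8 = 6000 bits.
Transmission delays (L/R per hop): 0.0428571, 0.0176471, 0.103448, 0.000307692, 0.0410959 ms; sum = 0.205356 ms.
Propagation delays (d/s per hop): 0.00104167, 0.0034375, 0.00117391, 28.934, 0.00111675 ms; sum = 28.9408 ms.
End-to-end = 29.1 ms.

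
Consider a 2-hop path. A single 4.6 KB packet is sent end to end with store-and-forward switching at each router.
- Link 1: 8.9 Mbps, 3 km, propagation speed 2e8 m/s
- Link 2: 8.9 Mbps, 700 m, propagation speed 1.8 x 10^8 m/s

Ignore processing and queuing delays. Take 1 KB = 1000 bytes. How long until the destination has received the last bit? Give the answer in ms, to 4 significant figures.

8.289 ms

L = 36800 bits.
Transmission delay per hop = L/R = 36800/8900000 = 4.13483 ms; 2 hops → 8.26966 ms.
Propagation delays (d/s per hop): 0.015, 0.00388889 ms; sum = 0.0188889 ms.
End-to-end = 8.289 ms.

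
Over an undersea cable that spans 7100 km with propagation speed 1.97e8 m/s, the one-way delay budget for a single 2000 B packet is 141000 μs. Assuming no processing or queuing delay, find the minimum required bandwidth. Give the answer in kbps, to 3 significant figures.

152 kbps

L = 16000 bits.
Propagation delay = 7100000 / 197000000 = 36040.6 μs.
Transmission budget = 141000 − 36040.6 = 104959 μs.
R ≥ L / t_tx = 16000 bits / 0.104959 s = 152 kbps.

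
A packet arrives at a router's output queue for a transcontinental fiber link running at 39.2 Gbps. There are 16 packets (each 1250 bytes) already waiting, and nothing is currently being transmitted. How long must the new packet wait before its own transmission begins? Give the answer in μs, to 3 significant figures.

Each queued packet: L/R = 10000/39200000000 = 0.255102 μs.
16 queued → 4.08163 μs.
Queuing delay = 4.08 μs.

4.08 μs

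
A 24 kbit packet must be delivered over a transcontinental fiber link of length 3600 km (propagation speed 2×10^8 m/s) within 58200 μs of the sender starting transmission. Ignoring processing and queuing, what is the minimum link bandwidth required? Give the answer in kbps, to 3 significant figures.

597 kbps

Propagation delay = 3600000 / 200000000 = 18000 μs.
Transmission budget = 58200 − 18000 = 40200 μs.
R ≥ L / t_tx = 24000 bits / 0.0402 s = 597 kbps.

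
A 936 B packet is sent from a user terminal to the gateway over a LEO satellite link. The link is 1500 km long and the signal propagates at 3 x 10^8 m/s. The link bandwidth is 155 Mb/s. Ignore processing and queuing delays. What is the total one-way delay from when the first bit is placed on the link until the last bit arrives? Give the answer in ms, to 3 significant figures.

L = 936 × 8 = 7488 bits.
Transmission delay = L/R = 7488 / 155000000 = 0.0483097 ms.
Propagation delay = d/s = 1500000 m / 300000000 m/s = 5 ms.
Total = 5.05 ms.

5.05 ms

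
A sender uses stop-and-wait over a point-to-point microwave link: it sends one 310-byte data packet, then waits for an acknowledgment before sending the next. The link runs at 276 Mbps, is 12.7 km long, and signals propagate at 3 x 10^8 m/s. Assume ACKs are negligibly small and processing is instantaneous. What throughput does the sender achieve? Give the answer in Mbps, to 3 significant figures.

26.5 Mbps

t_tx = L/R = 2480/276000000 = 8.98551e-06 s.
t_prop = 12700/300000000 = 4.23333e-05 s; RTT = 8.46667e-05 s.
Cycle = t_tx + RTT = 9.36522e-05 s.
Throughput = L / cycle = 2480 / 9.36522e-05 = 26.5 Mbps.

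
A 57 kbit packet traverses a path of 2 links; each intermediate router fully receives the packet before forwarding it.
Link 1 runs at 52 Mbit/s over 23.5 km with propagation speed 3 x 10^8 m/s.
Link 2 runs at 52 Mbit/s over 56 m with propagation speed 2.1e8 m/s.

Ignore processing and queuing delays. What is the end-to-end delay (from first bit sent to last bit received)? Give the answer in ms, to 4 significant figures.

2.271 ms

L = 57000 bits.
Transmission delay per hop = L/R = 57000/52000000 = 1.09615 ms; 2 hops → 2.19231 ms.
Propagation delays (d/s per hop): 0.0783333, 0.000266667 ms; sum = 0.0786 ms.
End-to-end = 2.271 ms.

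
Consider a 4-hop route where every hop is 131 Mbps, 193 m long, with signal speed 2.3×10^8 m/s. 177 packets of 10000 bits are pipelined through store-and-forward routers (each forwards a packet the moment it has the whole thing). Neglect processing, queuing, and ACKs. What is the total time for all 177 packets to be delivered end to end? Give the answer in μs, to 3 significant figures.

13700 μs

Per-hop transmission t_tx = L/R = 10000/131000000 = 76.3359 μs.
Per-hop propagation t_prop = 193/2.3e+08 = 0.83913 μs.
Pipeline fill: first packet needs 4·t_tx to clear all hops; remaining 176 packets each add one t_tx.
Total = (4+177-1)·t_tx + 4·t_prop = 180·76.3359 + 4·0.83913 = 13700 μs.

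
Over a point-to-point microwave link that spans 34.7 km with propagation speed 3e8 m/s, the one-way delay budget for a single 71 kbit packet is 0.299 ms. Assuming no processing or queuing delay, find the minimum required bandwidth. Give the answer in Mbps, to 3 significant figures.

Propagation delay = 34700 / 300000000 = 0.115667 ms.
Transmission budget = 0.299 − 0.115667 = 0.183333 ms.
R ≥ L / t_tx = 71000 bits / 0.000183333 s = 387 Mbps.

387 Mbps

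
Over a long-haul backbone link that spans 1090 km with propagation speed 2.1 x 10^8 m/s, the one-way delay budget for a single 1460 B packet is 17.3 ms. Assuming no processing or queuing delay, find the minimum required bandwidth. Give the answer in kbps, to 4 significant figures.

L = 11680 bits.
Propagation delay = 1090000 / 210000000 = 5.19048 ms.
Transmission budget = 17.3 − 5.19048 = 12.1095 ms.
R ≥ L / t_tx = 11680 bits / 0.0121095 s = 964.5 kbps.

964.5 kbps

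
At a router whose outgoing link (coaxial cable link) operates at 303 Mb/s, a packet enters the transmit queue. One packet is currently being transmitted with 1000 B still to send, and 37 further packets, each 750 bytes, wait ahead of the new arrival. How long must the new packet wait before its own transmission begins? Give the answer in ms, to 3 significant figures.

Each queued packet: L/R = 6000/303000000 = 0.019802 ms.
37 queued → 0.732673 ms.
Plus remaining 8000 bits of current packet: 0.0264026 ms.
Queuing delay = 0.759 ms.

0.759 ms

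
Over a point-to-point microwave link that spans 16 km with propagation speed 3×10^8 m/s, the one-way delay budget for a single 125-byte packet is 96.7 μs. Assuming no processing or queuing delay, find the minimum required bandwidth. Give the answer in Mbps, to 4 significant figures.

23.06 Mbps

L = 1000 bits.
Propagation delay = 16000 / 300000000 = 53.3333 μs.
Transmission budget = 96.7 − 53.3333 = 43.3667 μs.
R ≥ L / t_tx = 1000 bits / 4.33667e-05 s = 23.06 Mbps.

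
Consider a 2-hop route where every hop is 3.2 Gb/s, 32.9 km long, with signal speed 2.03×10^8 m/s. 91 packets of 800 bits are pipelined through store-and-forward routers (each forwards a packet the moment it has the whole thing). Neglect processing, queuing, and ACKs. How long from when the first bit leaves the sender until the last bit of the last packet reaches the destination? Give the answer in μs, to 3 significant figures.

347 μs

Per-hop transmission t_tx = L/R = 800/3200000000 = 0.25 μs.
Per-hop propagation t_prop = 32900/2.03e+08 = 162.069 μs.
Pipeline fill: first packet needs 2·t_tx to clear all hops; remaining 90 packets each add one t_tx.
Total = (2+91-1)·t_tx + 2·t_prop = 92·0.25 + 2·162.069 = 347 μs.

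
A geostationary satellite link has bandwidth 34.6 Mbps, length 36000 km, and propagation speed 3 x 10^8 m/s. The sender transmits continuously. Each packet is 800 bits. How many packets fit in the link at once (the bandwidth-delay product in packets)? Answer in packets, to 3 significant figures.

Propagation delay = 36000000 / 300000000 = 0.12 s.
BDP = R × t_prop = 34600000 × 0.12 = 4152000 bits.
In packets of 800 bits: 5190 packets.

5190 packets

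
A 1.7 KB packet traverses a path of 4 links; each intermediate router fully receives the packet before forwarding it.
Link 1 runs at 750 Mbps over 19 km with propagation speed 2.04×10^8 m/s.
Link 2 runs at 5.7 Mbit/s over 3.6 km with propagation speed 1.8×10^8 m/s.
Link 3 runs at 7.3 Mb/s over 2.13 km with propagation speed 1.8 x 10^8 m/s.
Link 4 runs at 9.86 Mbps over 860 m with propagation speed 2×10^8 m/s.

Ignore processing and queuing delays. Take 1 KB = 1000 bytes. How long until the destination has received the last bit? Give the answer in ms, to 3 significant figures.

L = 13600 bits.
Transmission delays (L/R per hop): 0.0181333, 2.38596, 1.86301, 1.37931 ms; sum = 5.64642 ms.
Propagation delays (d/s per hop): 0.0931373, 0.02, 0.0118333, 0.0043 ms; sum = 0.129271 ms.
End-to-end = 5.78 ms.

5.78 ms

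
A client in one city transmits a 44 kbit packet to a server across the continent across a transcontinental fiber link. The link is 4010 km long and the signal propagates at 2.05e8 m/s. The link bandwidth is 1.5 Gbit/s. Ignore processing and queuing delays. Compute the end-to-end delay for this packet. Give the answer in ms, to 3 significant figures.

L = 44000 bits.
Transmission delay = L/R = 44000 / 1500000000 = 0.0293333 ms.
Propagation delay = d/s = 4010000 m / 2.05e+08 m/s = 19.561 ms.
Total = 19.6 ms.

19.6 ms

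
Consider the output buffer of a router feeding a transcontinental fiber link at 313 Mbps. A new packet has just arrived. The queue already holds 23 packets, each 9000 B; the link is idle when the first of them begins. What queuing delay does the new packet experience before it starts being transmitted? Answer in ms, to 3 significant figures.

Each queued packet: L/R = 72000/313000000 = 0.230032 ms.
23 queued → 5.29073 ms.
Queuing delay = 5.29 ms.

5.29 ms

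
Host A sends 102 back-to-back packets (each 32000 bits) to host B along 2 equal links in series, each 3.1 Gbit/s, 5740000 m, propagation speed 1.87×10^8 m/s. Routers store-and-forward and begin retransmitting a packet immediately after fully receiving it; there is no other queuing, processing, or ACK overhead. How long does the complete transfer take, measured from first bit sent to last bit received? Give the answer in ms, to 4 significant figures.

Per-hop transmission t_tx = L/R = 32000/3100000000 = 0.0103226 ms.
Per-hop propagation t_prop = 5740000/187000000 = 30.6952 ms.
Pipeline fill: first packet needs 2·t_tx to clear all hops; remaining 101 packets each add one t_tx.
Total = (2+102-1)·t_tx + 2·t_prop = 103·0.0103226 + 2·30.6952 = 62.45 ms.

62.45 ms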